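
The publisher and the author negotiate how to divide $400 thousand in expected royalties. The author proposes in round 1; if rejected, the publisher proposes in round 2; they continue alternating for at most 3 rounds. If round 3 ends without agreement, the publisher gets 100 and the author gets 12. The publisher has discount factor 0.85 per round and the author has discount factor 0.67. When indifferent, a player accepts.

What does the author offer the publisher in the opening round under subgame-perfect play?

169.15

Round 3 (the author proposes): the publisher gets 100 if talks fail, so the author offers 100 and keeps 300.
Round 2 (the publisher proposes): the author can get 300 next round, worth 0.67 × 300 = 201 now; the publisher offers that and keeps 199.
Round 1 (the author proposes): the publisher can get 199 next round, worth 0.85 × 199 = 169.15 now; the author offers that and keeps 230.85.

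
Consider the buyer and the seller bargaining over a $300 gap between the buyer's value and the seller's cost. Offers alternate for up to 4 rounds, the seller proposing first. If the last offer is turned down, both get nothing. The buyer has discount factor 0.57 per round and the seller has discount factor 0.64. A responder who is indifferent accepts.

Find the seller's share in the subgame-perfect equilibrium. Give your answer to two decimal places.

176.06

Solve by backward induction from round 4.
Round 4 (the buyer proposes): rejection yields 0 for the seller; the buyer offers 0 and keeps 300.
Round 3 (the seller proposes): the buyer can get 300 next round, worth 0.57 × 300 = 171 now, so the seller offers 171, keeping 129.
Round 2 (the buyer proposes): the seller can get 129 next round, worth 0.64 × 129 = 82.56 now; the buyer offers that and keeps 217.44.
Round 1 (the seller proposes): the buyer can get 217.44 next round, worth 0.57 × 217.44 = 123.9408 now. The seller offers 123.9408 and keeps 300 − 123.9408 = 176.0592.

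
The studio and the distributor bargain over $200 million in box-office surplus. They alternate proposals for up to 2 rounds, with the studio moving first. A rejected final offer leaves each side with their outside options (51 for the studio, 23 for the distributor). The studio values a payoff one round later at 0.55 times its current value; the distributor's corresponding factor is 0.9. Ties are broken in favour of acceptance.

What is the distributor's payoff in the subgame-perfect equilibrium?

134.1

Round 2 (the distributor proposes): the studio gets 51 if talks fail, so the distributor offers 51 and keeps 149.
Round 1 (the studio proposes): the distributor can get 149 next round, worth 0.9 × 149 = 134.1 now; the studio offers that and keeps 65.9.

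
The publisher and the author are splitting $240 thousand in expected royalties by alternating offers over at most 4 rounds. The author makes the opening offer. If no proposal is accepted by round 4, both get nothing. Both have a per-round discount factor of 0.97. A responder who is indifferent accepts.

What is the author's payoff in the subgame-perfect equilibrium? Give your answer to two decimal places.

13.97

Round 4 (the publisher proposes): the author will accept anything ≥ 0, so the publisher offers 0 and keeps 240.
Round 3 (the author proposes): the publisher can get 240 next round, worth 0.97 × 240 = 232.8 now, so the author offers 232.8, keeping 7.2.
Round 2 (the publisher proposes): the author can get 7.2 next round, worth 0.97 × 7.2 = 6.984 now, so the publisher offers 6.984, keeping 233.016.
Round 1 (the author proposes): the publisher can get 233.016 next round, worth 0.97 × 233.016 = 226.02552 now. The author offers 226.02552 and keeps 240 − 226.02552 = 13.97448.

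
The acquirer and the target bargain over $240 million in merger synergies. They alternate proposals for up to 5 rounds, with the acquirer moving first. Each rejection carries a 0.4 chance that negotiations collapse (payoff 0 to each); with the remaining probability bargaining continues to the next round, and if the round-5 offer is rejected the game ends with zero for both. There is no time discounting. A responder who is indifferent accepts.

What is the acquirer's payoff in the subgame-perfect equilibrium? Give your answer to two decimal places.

By backward induction:
Round 5 (the acquirer proposes): rejection yields 0 for the target; the acquirer offers 0 and keeps 240.
Round 4 (the target proposes): rejecting gives the acquirer an expected 0.6 × 240 = 144; the target offers that and keeps 96.
Round 3 (the acquirer proposes): rejecting gives the target an expected 0.6 × 96 = 57.6; the acquirer offers that and keeps 182.4.
Round 2 (the target proposes): rejecting gives the acquirer an expected 0.6 × 182.4 = 109.44; the target offers that and keeps 130.56.
Round 1 (the acquirer proposes): rejecting gives the target an expected 0.6 × 130.56 = 78.336; the acquirer offers that and keeps 161.664.

161.66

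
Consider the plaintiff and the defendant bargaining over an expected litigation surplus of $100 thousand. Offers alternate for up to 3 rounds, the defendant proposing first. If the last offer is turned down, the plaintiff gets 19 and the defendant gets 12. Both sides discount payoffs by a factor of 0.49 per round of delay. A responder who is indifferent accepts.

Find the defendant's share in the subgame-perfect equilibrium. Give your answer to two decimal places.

70.45

Round 3 (the defendant proposes): the plaintiff gets 19 if talks fail, so the defendant offers 19 and keeps 81.
Round 2 (the plaintiff proposes): the defendant can get 81 next round, worth 0.49 × 81 = 39.69 now, so the plaintiff offers 39.69, keeping 60.31.
Round 1 (the defendant proposes): the plaintiff can get 60.31 next round, worth 0.49 × 60.31 = 29.5519 now; the defendant offers that and keeps 70.4481.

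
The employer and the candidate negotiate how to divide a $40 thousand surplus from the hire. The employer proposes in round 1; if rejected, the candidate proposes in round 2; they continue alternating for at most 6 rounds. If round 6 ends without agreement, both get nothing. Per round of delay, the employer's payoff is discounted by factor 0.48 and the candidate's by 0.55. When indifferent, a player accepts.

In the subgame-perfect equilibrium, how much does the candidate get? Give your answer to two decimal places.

Round 6 (the candidate proposes): the employer will accept anything ≥ 0, so the candidate offers 0 and keeps 40.
Round 5 (the employer proposes): the candidate can get 40 next round, worth 0.55 × 40 = 22 now, so the employer offers 22, keeping 18.
Round 4 (the candidate proposes): the employer can get 18 next round, worth 0.48 × 18 = 8.64 now; the candidate offers that and keeps 31.36.
Round 3 (the employer proposes): the candidate can get 31.36 next round, worth 0.55 × 31.36 = 17.248 now, so the employer offers 17.248, keeping 22.752.
Round 2 (the candidate proposes): the employer can get 22.752 next round, worth 0.48 × 22.752 = 10.92096 now, so the candidate offers 10.92096, keeping 29.07904.
Round 1 (the employer proposes): the candidate can get 29.07904 next round, worth 0.55 × 29.07904 = 15.993472 now, so the employer offers 15.993472, keeping 24.006528.

15.99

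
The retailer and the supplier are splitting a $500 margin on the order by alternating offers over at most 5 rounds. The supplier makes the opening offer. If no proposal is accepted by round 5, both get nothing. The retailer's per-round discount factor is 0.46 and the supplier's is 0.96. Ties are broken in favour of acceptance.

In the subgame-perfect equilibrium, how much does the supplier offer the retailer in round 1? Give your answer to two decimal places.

By backward induction:
Round 5 (the supplier proposes): the retailer will accept anything ≥ 0, so the supplier offers 0 and keeps 500.
Round 4 (the retailer proposes): the supplier can get 500 next round, worth 0.96 × 500 = 480 now, so the retailer offers 480, keeping 20.
Round 3 (the supplier proposes): the retailer can get 20 next round, worth 0.46 × 20 = 9.2 now. The supplier offers 9.2 and keeps 500 − 9.2 = 490.8.
Round 2 (the retailer proposes): the supplier can get 490.8 next round, worth 0.96 × 490.8 = 471.168 now. The retailer offers 471.168 and keeps 500 − 471.168 = 28.832.
Round 1 (the supplier proposes): the retailer can get 28.832 next round, worth 0.46 × 28.832 = 13.26272 now. The supplier offers 13.26272 and keeps 500 − 13.26272 = 486.73728.

13.26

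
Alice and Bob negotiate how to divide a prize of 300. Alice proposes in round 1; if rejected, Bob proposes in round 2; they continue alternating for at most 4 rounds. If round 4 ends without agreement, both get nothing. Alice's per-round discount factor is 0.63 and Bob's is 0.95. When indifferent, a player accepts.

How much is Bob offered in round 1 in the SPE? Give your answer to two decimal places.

Round 4 (Bob proposes): rejection yields 0 for Alice; Bob offers 0 and keeps 300.
Round 3 (Alice proposes): Bob can get 300 next round, worth 0.95 × 300 = 285 now, so Alice offers 285, keeping 15.
Round 2 (Bob proposes): Alice can get 15 next round, worth 0.63 × 15 = 9.45 now, so Bob offers 9.45, keeping 290.55.
Round 1 (Alice proposes): Bob can get 290.55 next round, worth 0.95 × 290.55 = 276.0225 now; Alice offers that and keeps 23.9775.

276.02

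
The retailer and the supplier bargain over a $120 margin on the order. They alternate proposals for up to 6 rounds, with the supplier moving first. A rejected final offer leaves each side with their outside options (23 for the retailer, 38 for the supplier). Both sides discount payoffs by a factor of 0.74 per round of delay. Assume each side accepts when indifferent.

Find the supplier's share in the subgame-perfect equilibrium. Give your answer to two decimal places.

Solve by backward induction from round 6.
Round 6 (the retailer proposes): the supplier gets 38 if talks fail, so the retailer offers 38 and keeps 82.
Round 5 (the supplier proposes): the retailer can get 82 next round, worth 0.74 × 82 = 60.68 now; the supplier offers that and keeps 59.32.
Round 4 (the retailer proposes): the supplier can get 59.32 next round, worth 0.74 × 59.32 = 43.8968 now; the retailer offers that and keeps 76.1032.
Round 3 (the supplier proposes): the retailer can get 76.1032 next round, worth 0.74 × 76.1032 = 56.316368 now; the supplier offers that and keeps 63.683632.
Round 2 (the retailer proposes): the supplier can get 63.683632 next round, worth 0.74 × 63.683632 = 47.12588768 now. The retailer offers 47.12588768 and keeps 120 − 47.12588768 = 72.87411232.
Round 1 (the supplier proposes): the retailer can get 72.87411232 next round, worth 0.74 × 72.87411232 = 53.9268431168 now, so the supplier offers 53.9268431168, keeping 66.0731568832.

66.07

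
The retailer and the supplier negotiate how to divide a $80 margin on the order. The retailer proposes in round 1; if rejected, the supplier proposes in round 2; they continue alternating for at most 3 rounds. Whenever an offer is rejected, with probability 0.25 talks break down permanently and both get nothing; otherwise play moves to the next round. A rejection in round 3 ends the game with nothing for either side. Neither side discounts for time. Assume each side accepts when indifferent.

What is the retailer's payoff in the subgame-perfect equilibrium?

65

By backward induction:
Round 3 (the retailer proposes): the supplier will accept anything ≥ 0, so the retailer offers 0 and keeps 80.
Round 2 (the supplier proposes): rejecting gives the retailer an expected 0.75 × 80 = 60. The supplier offers 60 and keeps 80 − 60 = 20.
Round 1 (the retailer proposes): rejecting gives the supplier an expected 0.75 × 20 = 15; the retailer offers that and keeps 65.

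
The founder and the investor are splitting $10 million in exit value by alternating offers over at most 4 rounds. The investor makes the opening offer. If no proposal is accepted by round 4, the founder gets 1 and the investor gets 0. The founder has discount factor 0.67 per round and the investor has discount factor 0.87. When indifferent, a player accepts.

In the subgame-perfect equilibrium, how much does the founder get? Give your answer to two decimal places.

4.78

Round 4 (the founder proposes): rejection yields 0 for the investor; the founder offers 0 and keeps 10.
Round 3 (the investor proposes): the founder can get 10 next round, worth 0.67 × 10 = 6.7 now; the investor offers that and keeps 3.3.
Round 2 (the founder proposes): the investor can get 3.3 next round, worth 0.87 × 3.3 = 2.871 now; the founder offers that and keeps 7.129.
Round 1 (the investor proposes): the founder can get 7.129 next round, worth 0.67 × 7.129 = 4.77643 now. The investor offers 4.77643 and keeps 10 − 4.77643 = 5.22357.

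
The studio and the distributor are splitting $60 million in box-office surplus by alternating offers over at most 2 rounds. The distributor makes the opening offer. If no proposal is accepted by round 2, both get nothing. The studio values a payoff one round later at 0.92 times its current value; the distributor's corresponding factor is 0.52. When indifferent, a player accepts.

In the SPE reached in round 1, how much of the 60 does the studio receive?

55.2

Round 2 (the studio proposes): the distributor will accept anything ≥ 0, so the studio offers 0 and keeps 60.
Round 1 (the distributor proposes): the studio can get 60 next round, worth 0.92 × 60 = 55.2 now; the distributor offers that and keeps 4.8.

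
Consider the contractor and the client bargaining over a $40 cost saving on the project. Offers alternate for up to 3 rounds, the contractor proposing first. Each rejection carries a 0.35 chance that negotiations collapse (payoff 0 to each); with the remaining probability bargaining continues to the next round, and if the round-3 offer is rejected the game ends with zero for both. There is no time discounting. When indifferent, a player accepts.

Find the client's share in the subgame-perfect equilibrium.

Round 3 (the contractor proposes): the client will accept anything ≥ 0, so the contractor offers 0 and keeps 40.
Round 2 (the client proposes): rejecting gives the contractor an expected 0.65 × 40 = 26. The client offers 26 and keeps 40 − 26 = 14.
Round 1 (the contractor proposes): rejecting gives the client an expected 0.65 × 14 = 9.1, so the contractor offers 9.1, keeping 30.9.

9.1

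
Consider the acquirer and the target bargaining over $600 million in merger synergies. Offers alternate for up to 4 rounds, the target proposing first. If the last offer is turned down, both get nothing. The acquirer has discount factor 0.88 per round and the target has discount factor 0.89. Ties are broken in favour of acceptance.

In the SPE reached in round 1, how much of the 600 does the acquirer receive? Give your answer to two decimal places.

Round 4 (the acquirer proposes): the target will accept anything ≥ 0, so the acquirer offers 0 and keeps 600.
Round 3 (the target proposes): the acquirer can get 600 next round, worth 0.88 × 600 = 528 now, so the target offers 528, keeping 72.
Round 2 (the acquirer proposes): the target can get 72 next round, worth 0.89 × 72 = 64.08 now; the acquirer offers that and keeps 535.92.
Round 1 (the target proposes): the acquirer can get 535.92 next round, worth 0.88 × 535.92 = 471.6096 now. The target offers 471.6096 and keeps 600 − 471.6096 = 128.3904.

471.61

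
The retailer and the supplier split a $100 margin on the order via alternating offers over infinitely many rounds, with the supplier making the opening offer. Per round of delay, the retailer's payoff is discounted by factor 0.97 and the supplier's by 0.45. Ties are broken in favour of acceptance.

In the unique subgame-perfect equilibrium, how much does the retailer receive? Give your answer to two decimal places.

Let x be the supplier's share when the supplier proposes and y be the retailer's share when the retailer proposes.
The retailer accepts iff offered ≥ 0.97·y, so x = 100 − 0.97y. Symmetrically y = 100 − 0.45x.
Substituting: x = 100 − 0.97(100 − 0.45x), giving x(1 − 0.45·0.97) = 100(1 − 0.97).
So x = 100 × 0.03 / 0.5635 ≈ 5.3239, and the retailer receives 100 − x ≈ 94.6761.

94.68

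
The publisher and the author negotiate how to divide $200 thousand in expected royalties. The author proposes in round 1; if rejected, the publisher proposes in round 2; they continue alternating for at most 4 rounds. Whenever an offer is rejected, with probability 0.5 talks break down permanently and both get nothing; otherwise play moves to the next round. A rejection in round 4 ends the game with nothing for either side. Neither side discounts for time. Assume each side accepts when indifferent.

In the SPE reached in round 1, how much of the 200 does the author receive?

125

By backward induction:
Round 4 (the publisher proposes): rejection yields 0 for the author; the publisher offers 0 and keeps 200.
Round 3 (the author proposes): rejecting gives the publisher an expected 0.5 × 200 = 100; the author offers that and keeps 100.
Round 2 (the publisher proposes): rejecting gives the author an expected 0.5 × 100 = 50. The publisher offers 50 and keeps 200 − 50 = 150.
Round 1 (the author proposes): rejecting gives the publisher an expected 0.5 × 150 = 75; the author offers that and keeps 125.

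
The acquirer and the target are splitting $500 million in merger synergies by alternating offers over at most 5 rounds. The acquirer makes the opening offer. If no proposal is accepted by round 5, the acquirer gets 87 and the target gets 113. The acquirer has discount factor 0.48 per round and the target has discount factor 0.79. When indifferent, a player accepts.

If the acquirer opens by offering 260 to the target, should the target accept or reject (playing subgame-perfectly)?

Round 5 (the acquirer proposes): the target gets 113 if talks fail, so the acquirer offers 113 and keeps 387.
Round 4 (the target proposes): the acquirer can get 387 next round, worth 0.48 × 387 = 185.76 now; the target offers that and keeps 314.24.
Round 3 (the acquirer proposes): the target can get 314.24 next round, worth 0.79 × 314.24 = 248.2496 now, so the acquirer offers 248.2496, keeping 251.7504.
Round 2 (the target proposes): the acquirer can get 251.7504 next round, worth 0.48 × 251.7504 = 120.840192 now, so the target offers 120.840192, keeping 379.159808.
So by rejecting in round 1, the target gets 379.159808 next round, worth 0.79 × 379.159808 = 299.53624832 now.
Offer 260 < 299.53624832, so the target rejects.

Reject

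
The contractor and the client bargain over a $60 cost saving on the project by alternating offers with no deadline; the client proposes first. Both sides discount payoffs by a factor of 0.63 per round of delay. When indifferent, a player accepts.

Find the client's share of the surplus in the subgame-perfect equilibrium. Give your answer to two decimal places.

36.81

Let x be the client's share when the client proposes and y be the contractor's share when the contractor proposes.
The contractor accepts iff offered ≥ 0.63·y, so x = 60 − 0.63y. Symmetrically y = 60 − 0.63x.
Substituting: x = 60 − 0.63(60 − 0.63x), giving x(1 − 0.63·0.63) = 60(1 − 0.63).
So x = 60 × 0.37 / 0.6031 ≈ 36.8098, and the contractor receives 60 − x ≈ 23.1902.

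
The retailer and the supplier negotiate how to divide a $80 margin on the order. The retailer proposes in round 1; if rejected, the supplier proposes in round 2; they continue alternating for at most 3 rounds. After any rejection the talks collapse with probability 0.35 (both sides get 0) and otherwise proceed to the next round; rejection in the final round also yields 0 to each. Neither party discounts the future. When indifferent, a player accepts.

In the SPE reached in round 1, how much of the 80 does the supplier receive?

18.2

Round 3 (the retailer proposes): rejection yields 0 for the supplier; the retailer offers 0 and keeps 80.
Round 2 (the supplier proposes): rejecting gives the retailer an expected 0.65 × 80 = 52; the supplier offers that and keeps 28.
Round 1 (the retailer proposes): rejecting gives the supplier an expected 0.65 × 28 = 18.2. The retailer offers 18.2 and keeps 80 − 18.2 = 61.8.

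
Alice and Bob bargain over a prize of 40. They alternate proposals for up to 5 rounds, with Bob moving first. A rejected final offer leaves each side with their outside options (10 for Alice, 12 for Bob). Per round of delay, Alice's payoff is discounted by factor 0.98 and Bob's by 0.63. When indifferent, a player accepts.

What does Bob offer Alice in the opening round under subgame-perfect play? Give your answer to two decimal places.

Solve by backward induction from round 5.
Round 5 (Bob proposes): Alice gets 10 if talks fail, so Bob offers 10 and keeps 30.
Round 4 (Alice proposes): Bob can get 30 next round, worth 0.63 × 30 = 18.9 now; Alice offers that and keeps 21.1.
Round 3 (Bob proposes): Alice can get 21.1 next round, worth 0.98 × 21.1 = 20.678 now. Bob offers 20.678 and keeps 40 − 20.678 = 19.322.
Round 2 (Alice proposes): Bob can get 19.322 next round, worth 0.63 × 19.322 = 12.17286 now, so Alice offers 12.17286, keeping 27.82714.
Round 1 (Bob proposes): Alice can get 27.82714 next round, worth 0.98 × 27.82714 = 27.2705972 now, so Bob offers 27.2705972, keeping 12.7294028.

27.27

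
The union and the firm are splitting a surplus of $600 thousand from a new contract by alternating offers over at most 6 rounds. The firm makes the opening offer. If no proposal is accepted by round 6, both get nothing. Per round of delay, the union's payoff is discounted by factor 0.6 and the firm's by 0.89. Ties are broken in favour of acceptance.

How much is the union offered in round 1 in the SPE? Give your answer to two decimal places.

By backward induction:
Round 6 (the union proposes): the firm will accept anything ≥ 0, so the union offers 0 and keeps 600.
Round 5 (the firm proposes): the union can get 600 next round, worth 0.6 × 600 = 360 now; the firm offers that and keeps 240.
Round 4 (the union proposes): the firm can get 240 next round, worth 0.89 × 240 = 213.6 now. The union offers 213.6 and keeps 600 − 213.6 = 386.4.
Round 3 (the firm proposes): the union can get 386.4 next round, worth 0.6 × 386.4 = 231.84 now; the firm offers that and keeps 368.16.
Round 2 (the union proposes): the firm can get 368.16 next round, worth 0.89 × 368.16 = 327.6624 now. The union offers 327.6624 and keeps 600 − 327.6624 = 272.3376.
Round 1 (the firm proposes): the union can get 272.3376 next round, worth 0.6 × 272.3376 = 163.40256 now, so the firm offers 163.40256, keeping 436.59744.

163.40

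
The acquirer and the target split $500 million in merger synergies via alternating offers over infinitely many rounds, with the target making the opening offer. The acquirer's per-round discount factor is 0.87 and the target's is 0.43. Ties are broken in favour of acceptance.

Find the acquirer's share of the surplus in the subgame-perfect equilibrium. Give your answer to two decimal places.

When the target proposes, the acquirer accepts any offer worth at least 0.87 times what the acquirer would get by proposing next round; and vice versa.
This gives x = 500 − 0.87y and y = 500 − 0.43x, where x and y are each side's share when it proposes.
Hence (1 − 0.87·0.43)x = 500(1 − 0.87), i.e. 0.6259·x = 65.
x ≈ 103.8505; the acquirer's share is 500 − x ≈ 396.1495.

396.15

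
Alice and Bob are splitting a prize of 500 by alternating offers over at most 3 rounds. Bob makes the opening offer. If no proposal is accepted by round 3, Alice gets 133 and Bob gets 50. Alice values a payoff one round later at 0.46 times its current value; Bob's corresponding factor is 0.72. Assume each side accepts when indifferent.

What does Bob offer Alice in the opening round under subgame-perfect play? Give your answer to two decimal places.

108.45

Solve by backward induction from round 3.
Round 3 (Bob proposes): Alice gets 133 if talks fail, so Bob offers 133 and keeps 367.
Round 2 (Alice proposes): Bob can get 367 next round, worth 0.72 × 367 = 264.24 now; Alice offers that and keeps 235.76.
Round 1 (Bob proposes): Alice can get 235.76 next round, worth 0.46 × 235.76 = 108.4496 now. Bob offers 108.4496 and keeps 500 − 108.4496 = 391.5504.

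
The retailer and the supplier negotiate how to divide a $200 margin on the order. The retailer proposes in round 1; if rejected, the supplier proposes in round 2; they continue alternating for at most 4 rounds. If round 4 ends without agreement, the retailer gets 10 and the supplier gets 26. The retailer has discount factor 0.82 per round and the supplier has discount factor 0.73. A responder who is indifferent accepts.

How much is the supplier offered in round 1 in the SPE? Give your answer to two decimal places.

109.31

Work backward from the last round.
Round 4 (the supplier proposes): the retailer gets 10 if talks fail, so the supplier offers 10 and keeps 190.
Round 3 (the retailer proposes): the supplier can get 190 next round, worth 0.73 × 190 = 138.7 now; the retailer offers that and keeps 61.3.
Round 2 (the supplier proposes): the retailer can get 61.3 next round, worth 0.82 × 61.3 = 50.266 now; the supplier offers that and keeps 149.734.
Round 1 (the retailer proposes): the supplier can get 149.734 next round, worth 0.73 × 149.734 = 109.30582 now; the retailer offers that and keeps 90.69418.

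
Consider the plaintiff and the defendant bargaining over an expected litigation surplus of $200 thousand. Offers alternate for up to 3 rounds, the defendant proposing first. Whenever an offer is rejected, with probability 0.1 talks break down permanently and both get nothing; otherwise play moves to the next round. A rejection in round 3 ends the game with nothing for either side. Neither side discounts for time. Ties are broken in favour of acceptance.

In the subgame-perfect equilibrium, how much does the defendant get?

Round 3 (the defendant proposes): the plaintiff will accept anything ≥ 0, so the defendant offers 0 and keeps 200.
Round 2 (the plaintiff proposes): rejecting gives the defendant an expected 0.9 × 200 = 180; the plaintiff offers that and keeps 20.
Round 1 (the defendant proposes): rejecting gives the plaintiff an expected 0.9 × 20 = 18; the defendant offers that and keeps 182.

182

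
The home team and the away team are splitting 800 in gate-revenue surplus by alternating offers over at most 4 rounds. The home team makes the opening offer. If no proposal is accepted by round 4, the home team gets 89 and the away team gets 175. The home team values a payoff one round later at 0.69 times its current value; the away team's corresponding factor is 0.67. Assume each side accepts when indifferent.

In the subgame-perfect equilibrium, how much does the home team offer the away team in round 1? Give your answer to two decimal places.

Round 4 (the away team proposes): the home team gets 89 if talks fail, so the away team offers 89 and keeps 711.
Round 3 (the home team proposes): the away team can get 711 next round, worth 0.67 × 711 = 476.37 now. The home team offers 476.37 and keeps 800 − 476.37 = 323.63.
Round 2 (the away team proposes): the home team can get 323.63 next round, worth 0.69 × 323.63 = 223.3047 now; the away team offers that and keeps 576.6953.
Round 1 (the home team proposes): the away team can get 576.6953 next round, worth 0.67 × 576.6953 = 386.385851 now, so the home team offers 386.385851, keeping 413.614149.

386.39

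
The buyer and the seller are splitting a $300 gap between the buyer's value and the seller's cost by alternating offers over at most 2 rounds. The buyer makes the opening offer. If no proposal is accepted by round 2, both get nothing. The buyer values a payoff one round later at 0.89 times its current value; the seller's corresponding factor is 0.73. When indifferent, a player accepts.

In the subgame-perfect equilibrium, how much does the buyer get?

81

Round 2 (the seller proposes): rejection yields 0 for the buyer; the seller offers 0 and keeps 300.
Round 1 (the buyer proposes): the seller can get 300 next round, worth 0.73 × 300 = 219 now; the buyer offers that and keeps 81.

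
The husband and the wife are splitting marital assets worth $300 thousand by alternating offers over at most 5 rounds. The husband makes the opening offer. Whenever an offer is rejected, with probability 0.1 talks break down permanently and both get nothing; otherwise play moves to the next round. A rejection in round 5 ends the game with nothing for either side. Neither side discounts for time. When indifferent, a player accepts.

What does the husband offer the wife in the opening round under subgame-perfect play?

48.87

Round 5 (the husband proposes): the wife will accept anything ≥ 0, so the husband offers 0 and keeps 300.
Round 4 (the wife proposes): rejecting gives the husband an expected 0.9 × 300 = 270; the wife offers that and keeps 30.
Round 3 (the husband proposes): rejecting gives the wife an expected 0.9 × 30 = 27; the husband offers that and keeps 273.
Round 2 (the wife proposes): rejecting gives the husband an expected 0.9 × 273 = 245.7; the wife offers that and keeps 54.3.
Round 1 (the husband proposes): rejecting gives the wife an expected 0.9 × 54.3 = 48.87; the husband offers that and keeps 251.13.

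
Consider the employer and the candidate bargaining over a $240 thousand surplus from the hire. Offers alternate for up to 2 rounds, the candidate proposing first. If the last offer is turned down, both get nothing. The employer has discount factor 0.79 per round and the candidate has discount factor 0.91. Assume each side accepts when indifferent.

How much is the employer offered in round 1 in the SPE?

Round 2 (the employer proposes): rejection yields 0 for the candidate; the employer offers 0 and keeps 240.
Round 1 (the candidate proposes): the employer can get 240 next round, worth 0.79 × 240 = 189.6 now. The candidate offers 189.6 and keeps 240 − 189.6 = 50.4.

189.6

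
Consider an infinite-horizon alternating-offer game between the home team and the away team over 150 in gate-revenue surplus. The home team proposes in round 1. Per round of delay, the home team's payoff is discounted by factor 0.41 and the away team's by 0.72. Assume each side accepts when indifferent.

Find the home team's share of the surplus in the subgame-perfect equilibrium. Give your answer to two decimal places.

Let x be the home team's share when the home team proposes and y be the away team's share when the away team proposes.
The away team accepts iff offered ≥ 0.72·y, so x = 150 − 0.72y. Symmetrically y = 150 − 0.41x.
Substituting: x = 150 − 0.72(150 − 0.41x), giving x(1 − 0.41·0.72) = 150(1 − 0.72).
So x = 150 × 0.28 / 0.7048 ≈ 59.5914, and the away team receives 150 − x ≈ 90.4086.

59.59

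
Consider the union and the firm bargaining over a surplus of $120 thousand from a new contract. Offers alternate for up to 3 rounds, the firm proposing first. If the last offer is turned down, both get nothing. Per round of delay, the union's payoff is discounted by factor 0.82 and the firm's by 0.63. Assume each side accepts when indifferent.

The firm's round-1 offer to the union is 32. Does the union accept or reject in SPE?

Reject

Round 3 (the firm proposes): rejection yields 0 for the union; the firm offers 0 and keeps 120.
Round 2 (the union proposes): the firm can get 120 next round, worth 0.63 × 120 = 75.6 now, so the union offers 75.6, keeping 44.4.
So by rejecting in round 1, the union gets 44.4 next round, worth 0.82 × 44.4 = 36.408 now.
Offer 32 < 36.408, so the union rejects.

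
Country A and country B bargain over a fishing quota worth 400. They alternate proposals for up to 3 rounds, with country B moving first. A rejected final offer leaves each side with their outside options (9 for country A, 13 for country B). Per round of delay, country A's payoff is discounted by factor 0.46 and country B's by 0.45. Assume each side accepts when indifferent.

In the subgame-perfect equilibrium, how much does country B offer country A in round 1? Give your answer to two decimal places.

By backward induction:
Round 3 (country B proposes): country A gets 9 if talks fail, so country B offers 9 and keeps 391.
Round 2 (country A proposes): country B can get 391 next round, worth 0.45 × 391 = 175.95 now, so country A offers 175.95, keeping 224.05.
Round 1 (country B proposes): country A can get 224.05 next round, worth 0.46 × 224.05 = 103.063 now, so country B offers 103.063, keeping 296.937.

103.06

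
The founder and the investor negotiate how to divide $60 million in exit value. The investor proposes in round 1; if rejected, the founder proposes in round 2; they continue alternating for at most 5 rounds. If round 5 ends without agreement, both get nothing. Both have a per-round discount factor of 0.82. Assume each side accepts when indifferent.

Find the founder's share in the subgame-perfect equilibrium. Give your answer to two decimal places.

14.81

Round 5 (the investor proposes): the founder will accept anything ≥ 0, so the investor offers 0 and keeps 60.
Round 4 (the founder proposes): the investor can get 60 next round, worth 0.82 × 60 = 49.2 now. The founder offers 49.2 and keeps 60 − 49.2 = 10.8.
Round 3 (the investor proposes): the founder can get 10.8 next round, worth 0.82 × 10.8 = 8.856 now, so the investor offers 8.856, keeping 51.144.
Round 2 (the founder proposes): the investor can get 51.144 next round, worth 0.82 × 51.144 = 41.93808 now; the founder offers that and keeps 18.06192.
Round 1 (the investor proposes): the founder can get 18.06192 next round, worth 0.82 × 18.06192 = 14.8107744 now; the investor offers that and keeps 45.1892256.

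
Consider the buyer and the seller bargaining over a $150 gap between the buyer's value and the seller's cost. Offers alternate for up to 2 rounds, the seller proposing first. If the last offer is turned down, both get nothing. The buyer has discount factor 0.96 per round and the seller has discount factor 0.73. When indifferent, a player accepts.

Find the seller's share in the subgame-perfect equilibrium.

6

Round 2 (the buyer proposes): rejection yields 0 for the seller; the buyer offers 0 and keeps 150.
Round 1 (the seller proposes): the buyer can get 150 next round, worth 0.96 × 150 = 144 now, so the seller offers 144, keeping 6.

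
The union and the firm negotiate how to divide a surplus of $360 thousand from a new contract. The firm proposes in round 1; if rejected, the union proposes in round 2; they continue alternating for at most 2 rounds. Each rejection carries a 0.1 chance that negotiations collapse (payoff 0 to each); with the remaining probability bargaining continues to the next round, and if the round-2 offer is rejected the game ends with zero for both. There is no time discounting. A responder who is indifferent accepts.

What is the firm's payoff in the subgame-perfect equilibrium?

36

Round 2 (the union proposes): rejection yields 0 for the firm; the union offers 0 and keeps 360.
Round 1 (the firm proposes): rejecting gives the union an expected 0.9 × 360 = 324; the firm offers that and keeps 36.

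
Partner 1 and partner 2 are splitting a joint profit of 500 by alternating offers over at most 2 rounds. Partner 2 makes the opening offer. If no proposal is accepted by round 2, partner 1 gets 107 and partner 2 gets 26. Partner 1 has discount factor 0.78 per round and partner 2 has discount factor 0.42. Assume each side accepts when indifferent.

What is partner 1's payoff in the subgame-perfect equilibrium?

Work backward from the last round.
Round 2 (partner 1 proposes): partner 2 gets 26 if talks fail, so partner 1 offers 26 and keeps 474.
Round 1 (partner 2 proposes): partner 1 can get 474 next round, worth 0.78 × 474 = 369.72 now, so partner 2 offers 369.72, keeping 130.28.

369.72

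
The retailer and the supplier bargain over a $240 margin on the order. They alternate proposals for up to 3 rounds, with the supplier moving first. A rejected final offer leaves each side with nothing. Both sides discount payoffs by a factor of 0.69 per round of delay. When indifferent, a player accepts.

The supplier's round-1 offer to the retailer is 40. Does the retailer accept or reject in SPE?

Reject

Round 3 (the supplier proposes): rejection yields 0 for the retailer; the supplier offers 0 and keeps 240.
Round 2 (the retailer proposes): the supplier can get 240 next round, worth 0.69 × 240 = 165.6 now; the retailer offers that and keeps 74.4.
So by rejecting in round 1, the retailer gets 74.4 next round, worth 0.69 × 74.4 = 51.336 now.
Offer 40 < 51.336, so the retailer rejects.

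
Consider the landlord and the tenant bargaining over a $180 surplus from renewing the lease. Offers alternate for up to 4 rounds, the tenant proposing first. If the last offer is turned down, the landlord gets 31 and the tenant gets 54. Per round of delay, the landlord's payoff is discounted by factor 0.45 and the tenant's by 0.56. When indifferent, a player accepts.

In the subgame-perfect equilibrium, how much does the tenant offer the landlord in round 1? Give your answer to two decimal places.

49.93

Round 4 (the landlord proposes): the tenant gets 54 if talks fail, so the landlord offers 54 and keeps 126.
Round 3 (the tenant proposes): the landlord can get 126 next round, worth 0.45 × 126 = 56.7 now, so the tenant offers 56.7, keeping 123.3.
Round 2 (the landlord proposes): the tenant can get 123.3 next round, worth 0.56 × 123.3 = 69.048 now. The landlord offers 69.048 and keeps 180 − 69.048 = 110.952.
Round 1 (the tenant proposes): the landlord can get 110.952 next round, worth 0.45 × 110.952 = 49.9284 now. The tenant offers 49.9284 and keeps 180 − 49.9284 = 130.0716.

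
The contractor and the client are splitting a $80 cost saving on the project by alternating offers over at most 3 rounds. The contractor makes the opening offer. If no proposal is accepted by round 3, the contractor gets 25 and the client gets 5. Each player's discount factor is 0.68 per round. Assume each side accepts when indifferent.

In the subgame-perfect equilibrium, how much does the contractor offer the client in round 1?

Round 3 (the contractor proposes): the client gets 5 if talks fail, so the contractor offers 5 and keeps 75.
Round 2 (the client proposes): the contractor can get 75 next round, worth 0.68 × 75 = 51 now. The client offers 51 and keeps 80 − 51 = 29.
Round 1 (the contractor proposes): the client can get 29 next round, worth 0.68 × 29 = 19.72 now, so the contractor offers 19.72, keeping 60.28.

19.72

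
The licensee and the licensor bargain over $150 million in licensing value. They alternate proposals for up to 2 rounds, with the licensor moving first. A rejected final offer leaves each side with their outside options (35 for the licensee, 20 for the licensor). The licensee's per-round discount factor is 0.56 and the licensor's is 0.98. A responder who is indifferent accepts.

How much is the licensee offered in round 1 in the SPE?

72.8

Round 2 (the licensee proposes): the licensor gets 20 if talks fail, so the licensee offers 20 and keeps 130.
Round 1 (the licensor proposes): the licensee can get 130 next round, worth 0.56 × 130 = 72.8 now; the licensor offers that and keeps 77.2.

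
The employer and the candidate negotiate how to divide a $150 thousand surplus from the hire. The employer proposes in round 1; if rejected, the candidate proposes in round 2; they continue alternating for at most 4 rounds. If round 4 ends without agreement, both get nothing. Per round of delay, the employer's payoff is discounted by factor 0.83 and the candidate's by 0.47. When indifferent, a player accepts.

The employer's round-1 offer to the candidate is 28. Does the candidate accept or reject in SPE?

Reject

Work out the candidate's continuation value if the offer is rejected.
Round 4 (the candidate proposes): rejection yields 0 for the employer; the candidate offers 0 and keeps 150.
Round 3 (the employer proposes): the candidate can get 150 next round, worth 0.47 × 150 = 70.5 now. The employer offers 70.5 and keeps 150 − 70.5 = 79.5.
Round 2 (the candidate proposes): the employer can get 79.5 next round, worth 0.83 × 79.5 = 65.985 now, so the candidate offers 65.985, keeping 84.015.
So by rejecting in round 1, the candidate gets 84.015 next round, worth 0.47 × 84.015 = 39.48705 now.
Offer 28 < 39.48705, so the candidate rejects.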